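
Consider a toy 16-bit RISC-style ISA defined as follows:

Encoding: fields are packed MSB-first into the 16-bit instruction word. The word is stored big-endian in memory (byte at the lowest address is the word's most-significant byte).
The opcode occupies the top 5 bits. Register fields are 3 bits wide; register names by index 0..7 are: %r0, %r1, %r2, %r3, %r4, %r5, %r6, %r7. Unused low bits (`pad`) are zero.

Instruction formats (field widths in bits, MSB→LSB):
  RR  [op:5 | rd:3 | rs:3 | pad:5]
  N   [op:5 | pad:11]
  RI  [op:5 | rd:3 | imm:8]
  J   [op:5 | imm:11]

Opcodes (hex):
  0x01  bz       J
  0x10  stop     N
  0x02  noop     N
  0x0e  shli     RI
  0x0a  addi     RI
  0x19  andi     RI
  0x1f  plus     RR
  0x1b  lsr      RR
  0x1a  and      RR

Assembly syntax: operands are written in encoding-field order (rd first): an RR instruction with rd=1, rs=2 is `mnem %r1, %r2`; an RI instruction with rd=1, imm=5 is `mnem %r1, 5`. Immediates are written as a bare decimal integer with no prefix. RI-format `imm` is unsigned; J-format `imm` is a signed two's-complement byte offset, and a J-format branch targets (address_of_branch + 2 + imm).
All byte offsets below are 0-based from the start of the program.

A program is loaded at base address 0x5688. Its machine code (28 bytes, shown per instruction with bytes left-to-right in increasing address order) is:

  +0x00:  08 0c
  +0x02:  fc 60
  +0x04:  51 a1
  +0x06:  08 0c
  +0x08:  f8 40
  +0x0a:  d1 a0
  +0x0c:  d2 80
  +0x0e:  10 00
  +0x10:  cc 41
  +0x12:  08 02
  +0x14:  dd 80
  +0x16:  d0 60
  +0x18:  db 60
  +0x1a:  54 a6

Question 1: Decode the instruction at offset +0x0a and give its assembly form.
and %r1, %r5

+0x0a: d1 a0 ⇒ word 0xd1a0 (big)
  top 5b → 0x1a → and [RR]
  [10:8] rd=1 = %r1
  [7:5] rs=5 = %r5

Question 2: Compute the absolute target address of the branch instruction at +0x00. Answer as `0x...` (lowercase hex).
0x5696

[00] 08 0c → 0x080c
  opcode bits[15:11]=0x1: bz/J
  [10:0] imm=12 = 12
  target = base 0x5688 + off 0x00 + 2 + imm 12 = 0x5696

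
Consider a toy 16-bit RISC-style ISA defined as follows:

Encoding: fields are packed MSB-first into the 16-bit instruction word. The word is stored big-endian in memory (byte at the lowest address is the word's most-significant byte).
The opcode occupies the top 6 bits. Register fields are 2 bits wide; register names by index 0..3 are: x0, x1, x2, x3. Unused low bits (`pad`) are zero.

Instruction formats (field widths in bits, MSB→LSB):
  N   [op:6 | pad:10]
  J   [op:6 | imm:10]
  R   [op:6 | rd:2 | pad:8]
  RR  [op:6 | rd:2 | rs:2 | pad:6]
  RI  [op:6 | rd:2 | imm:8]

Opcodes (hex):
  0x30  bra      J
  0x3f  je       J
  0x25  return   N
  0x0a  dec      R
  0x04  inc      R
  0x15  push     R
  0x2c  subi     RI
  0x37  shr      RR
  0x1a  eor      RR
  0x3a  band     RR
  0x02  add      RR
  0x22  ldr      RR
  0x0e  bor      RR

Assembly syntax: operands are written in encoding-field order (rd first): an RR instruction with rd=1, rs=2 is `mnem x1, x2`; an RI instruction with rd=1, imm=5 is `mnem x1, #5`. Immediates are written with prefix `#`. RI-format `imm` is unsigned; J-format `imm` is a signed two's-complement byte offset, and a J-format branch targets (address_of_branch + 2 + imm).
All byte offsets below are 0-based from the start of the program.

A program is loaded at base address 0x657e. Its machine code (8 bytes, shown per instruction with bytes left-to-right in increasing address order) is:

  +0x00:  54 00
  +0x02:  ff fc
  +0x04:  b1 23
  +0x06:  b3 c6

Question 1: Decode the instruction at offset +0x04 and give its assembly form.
off 0x04: read b1 23 as big → 0xb123
  opcode bits[15:10]=0x2c: subi/RI
  rd: (w>>8)&0x3=0x1 → x1
  imm: (w>>0)&0xff=0x23 → #35

subi x1, #35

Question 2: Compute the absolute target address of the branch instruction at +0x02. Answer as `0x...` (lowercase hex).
off 0x02: read ff fc as big → 0xfffc
  top 6b → 0x3f → je [J]
  [9:0] imm=1020 (s10→-4) = #-4
  target = base 0x657e + off 0x02 + 2 + imm -4 = 0x657e

0x657e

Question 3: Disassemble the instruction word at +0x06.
subi x3, #198

+0x06: b3 c6 ⇒ word 0xb3c6 (big)
  opcode bits[15:10]=0x2c: subi/RI
  rd: (w>>8)&0x3=0x3 → x3
  imm: (w>>0)&0xff=0xc6 → #198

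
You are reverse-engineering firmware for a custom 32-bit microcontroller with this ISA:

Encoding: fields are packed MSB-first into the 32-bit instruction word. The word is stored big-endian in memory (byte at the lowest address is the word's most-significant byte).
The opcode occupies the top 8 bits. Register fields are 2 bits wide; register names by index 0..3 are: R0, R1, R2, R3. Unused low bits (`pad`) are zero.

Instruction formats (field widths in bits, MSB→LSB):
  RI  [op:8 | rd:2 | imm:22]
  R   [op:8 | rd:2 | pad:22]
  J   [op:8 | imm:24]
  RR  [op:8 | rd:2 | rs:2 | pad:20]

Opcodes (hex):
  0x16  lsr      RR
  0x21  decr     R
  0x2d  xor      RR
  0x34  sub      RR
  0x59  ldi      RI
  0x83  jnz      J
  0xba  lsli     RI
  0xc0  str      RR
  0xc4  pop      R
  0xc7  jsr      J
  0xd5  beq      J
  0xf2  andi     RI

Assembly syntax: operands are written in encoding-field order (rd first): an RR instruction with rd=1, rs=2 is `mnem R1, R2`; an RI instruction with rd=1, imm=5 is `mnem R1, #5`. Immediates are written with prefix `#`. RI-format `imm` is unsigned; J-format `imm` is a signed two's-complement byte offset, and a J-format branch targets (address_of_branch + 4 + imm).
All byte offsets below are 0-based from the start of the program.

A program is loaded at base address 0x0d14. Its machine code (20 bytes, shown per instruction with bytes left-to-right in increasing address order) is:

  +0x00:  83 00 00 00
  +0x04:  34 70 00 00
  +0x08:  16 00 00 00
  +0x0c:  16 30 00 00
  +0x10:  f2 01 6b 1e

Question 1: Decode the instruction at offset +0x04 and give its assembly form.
sub R1, R3

[04] 34 70 00 00 → 0x34700000
  top 8b → 0x34 → sub [RR]
  rd: (w>>22)&0x3=0x1 → R1
  rs: (w>>20)&0x3=0x3 → R3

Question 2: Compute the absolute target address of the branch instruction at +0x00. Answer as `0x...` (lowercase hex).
0x0d18

off 0x00: read 83 00 00 00 as big → 0x83000000
  top 8b → 0x83 → jnz [J]
  imm@[23:0]=0x0 ⇒ #0
  target = base 0x0d14 + off 0x00 + 4 + imm 0 = 0x0d18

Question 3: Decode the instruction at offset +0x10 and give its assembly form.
andi R0, #92958

@+10  big-endian(f2 01 6b 1e) = 0xf2016b1e
  top 8b → 0xf2 → andi [RI]
  [23:22] rd=0 = R0
  [21:0] imm=92958 = #92958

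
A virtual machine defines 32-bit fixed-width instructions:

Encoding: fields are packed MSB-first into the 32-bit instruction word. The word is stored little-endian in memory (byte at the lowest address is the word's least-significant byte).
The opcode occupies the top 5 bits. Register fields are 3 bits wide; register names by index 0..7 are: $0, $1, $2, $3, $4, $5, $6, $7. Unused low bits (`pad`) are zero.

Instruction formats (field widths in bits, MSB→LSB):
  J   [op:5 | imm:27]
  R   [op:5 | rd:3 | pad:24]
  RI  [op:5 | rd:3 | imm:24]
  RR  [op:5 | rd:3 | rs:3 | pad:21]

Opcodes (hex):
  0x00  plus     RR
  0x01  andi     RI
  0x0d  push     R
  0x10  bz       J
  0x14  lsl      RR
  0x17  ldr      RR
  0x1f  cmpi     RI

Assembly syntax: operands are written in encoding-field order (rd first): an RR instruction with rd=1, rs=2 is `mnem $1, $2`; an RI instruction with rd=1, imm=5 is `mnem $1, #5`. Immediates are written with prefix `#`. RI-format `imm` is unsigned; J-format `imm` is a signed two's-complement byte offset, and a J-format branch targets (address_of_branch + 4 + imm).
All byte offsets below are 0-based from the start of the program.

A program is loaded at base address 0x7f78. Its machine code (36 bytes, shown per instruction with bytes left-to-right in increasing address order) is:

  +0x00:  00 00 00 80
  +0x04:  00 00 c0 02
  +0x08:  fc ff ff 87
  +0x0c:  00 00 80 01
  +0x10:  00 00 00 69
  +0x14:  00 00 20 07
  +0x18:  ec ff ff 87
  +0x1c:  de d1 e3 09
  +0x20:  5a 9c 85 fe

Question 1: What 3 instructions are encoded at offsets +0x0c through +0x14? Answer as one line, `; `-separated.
[0c] 00 00 80 01 → 0x01800000
  top 5b → 0x0 → plus [RR]
  rd@[26:24]=0x1 ⇒ $1
  rs@[23:21]=0x4 ⇒ $4
[10] 00 00 00 69 → 0x69000000
  top 5b → 0xd → push [R]
  rd@[26:24]=0x1 ⇒ $1
[14] 00 00 20 07 → 0x07200000
  top 5b → 0x0 → plus [RR]
  rd@[26:24]=0x7 ⇒ $7
  rs@[23:21]=0x1 ⇒ $1

plus $1, $4; push $1; plus $7, $1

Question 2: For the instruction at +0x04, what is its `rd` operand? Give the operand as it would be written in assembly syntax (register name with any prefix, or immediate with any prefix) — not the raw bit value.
@+04  little-endian(00 00 c0 02) = 0x02c00000
  top 5b → 0x0 → plus [RR]
  rd: (w>>24)&0x7=0x2 → $2
  rs: (w>>21)&0x7=0x6 → $6

$2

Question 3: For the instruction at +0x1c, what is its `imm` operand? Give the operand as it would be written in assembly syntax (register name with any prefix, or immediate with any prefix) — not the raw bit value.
+0x1c: de d1 e3 09 ⇒ word 0x09e3d1de (little)
  top 5b → 0x1 → andi [RI]
  [26:24] rd=1 = $1
  [23:0] imm=14930398 = #14930398

#14930398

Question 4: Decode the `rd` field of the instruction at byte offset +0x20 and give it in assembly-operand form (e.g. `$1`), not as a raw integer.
$6

off 0x20: read 5a 9c 85 fe as little → 0xfe859c5a
  op=0xfe859c5a>>27=0x1f ⇒ cmpi (RI)
  rd@[26:24]=0x6 ⇒ $6
  imm@[23:0]=0x859c5a ⇒ #8756314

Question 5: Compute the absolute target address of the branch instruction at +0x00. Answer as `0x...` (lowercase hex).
[00] 00 00 00 80 → 0x80000000
  top 5b → 0x10 → bz [J]
  imm: (w>>0)&0x7ffffff=0x0 → #0
  target = base 0x7f78 + off 0x00 + 4 + imm 0 = 0x7f7c

0x7f7c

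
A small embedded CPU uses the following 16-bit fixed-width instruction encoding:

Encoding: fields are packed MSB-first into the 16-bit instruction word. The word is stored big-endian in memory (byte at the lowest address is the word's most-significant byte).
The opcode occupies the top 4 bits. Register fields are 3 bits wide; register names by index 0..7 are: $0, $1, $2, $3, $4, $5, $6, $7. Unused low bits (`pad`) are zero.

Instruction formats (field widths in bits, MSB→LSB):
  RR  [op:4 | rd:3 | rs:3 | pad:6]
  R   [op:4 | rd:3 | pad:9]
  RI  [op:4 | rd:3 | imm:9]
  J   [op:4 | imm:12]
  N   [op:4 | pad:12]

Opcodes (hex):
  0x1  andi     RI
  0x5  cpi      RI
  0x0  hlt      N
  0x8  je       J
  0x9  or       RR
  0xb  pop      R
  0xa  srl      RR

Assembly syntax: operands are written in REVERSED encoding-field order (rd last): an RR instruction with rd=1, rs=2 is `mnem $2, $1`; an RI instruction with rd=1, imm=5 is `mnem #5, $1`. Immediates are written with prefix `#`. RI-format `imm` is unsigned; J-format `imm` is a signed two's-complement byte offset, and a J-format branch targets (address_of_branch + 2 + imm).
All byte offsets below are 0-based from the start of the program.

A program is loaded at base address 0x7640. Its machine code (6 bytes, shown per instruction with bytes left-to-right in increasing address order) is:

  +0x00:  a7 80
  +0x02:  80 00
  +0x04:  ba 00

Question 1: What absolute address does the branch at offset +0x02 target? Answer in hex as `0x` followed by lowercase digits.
0x7644

[02] 80 00 → 0x8000
  top 4b → 0x8 → je [J]
  imm: (w>>0)&0xfff=0x0 → #0
  target = base 0x7640 + off 0x02 + 2 + imm 0 = 0x7644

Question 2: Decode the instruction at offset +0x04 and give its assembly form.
pop $5

+0x04: ba 00 ⇒ word 0xba00 (big)
  opcode bits[15:12]=0xb: pop/R
  rd@[11:9]=0x5 ⇒ $5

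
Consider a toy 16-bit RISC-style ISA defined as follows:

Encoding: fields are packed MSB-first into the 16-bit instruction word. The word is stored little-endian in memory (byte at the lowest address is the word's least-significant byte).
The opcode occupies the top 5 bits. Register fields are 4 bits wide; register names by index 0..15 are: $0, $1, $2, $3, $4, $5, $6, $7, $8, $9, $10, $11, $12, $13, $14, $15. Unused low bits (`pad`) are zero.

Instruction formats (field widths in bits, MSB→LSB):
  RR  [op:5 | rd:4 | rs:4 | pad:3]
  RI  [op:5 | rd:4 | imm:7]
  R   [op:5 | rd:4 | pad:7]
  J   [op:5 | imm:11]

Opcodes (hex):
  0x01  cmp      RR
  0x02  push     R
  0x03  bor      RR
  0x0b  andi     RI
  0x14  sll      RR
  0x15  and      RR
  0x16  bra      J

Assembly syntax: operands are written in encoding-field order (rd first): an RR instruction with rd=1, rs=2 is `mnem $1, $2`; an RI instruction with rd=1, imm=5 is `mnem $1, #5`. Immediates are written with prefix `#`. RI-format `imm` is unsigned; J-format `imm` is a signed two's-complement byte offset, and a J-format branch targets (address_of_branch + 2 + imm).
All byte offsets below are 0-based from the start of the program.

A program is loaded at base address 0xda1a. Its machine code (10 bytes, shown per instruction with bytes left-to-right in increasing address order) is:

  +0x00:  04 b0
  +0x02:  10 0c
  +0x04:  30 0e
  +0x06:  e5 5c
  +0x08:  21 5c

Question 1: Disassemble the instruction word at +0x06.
+0x06: e5 5c ⇒ word 0x5ce5 (little)
  op=0x5ce5>>11=0xb ⇒ andi (RI)
  rd@[10:7]=0x9 ⇒ $9
  imm@[6:0]=0x65 ⇒ #101

andi $9, #101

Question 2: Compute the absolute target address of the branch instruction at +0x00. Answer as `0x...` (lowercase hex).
0xda20

off 0x00: read 04 b0 as little → 0xb004
  op=0xb004>>11=0x16 ⇒ bra (J)
  imm@[10:0]=0x4 ⇒ #4
  target = base 0xda1a + off 0x00 + 2 + imm 4 = 0xda20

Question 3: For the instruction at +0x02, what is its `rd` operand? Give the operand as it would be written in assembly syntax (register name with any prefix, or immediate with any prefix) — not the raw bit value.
@+02  little-endian(10 0c) = 0x0c10
  opcode bits[15:11]=0x1: cmp/RR
  rd@[10:7]=0x8 ⇒ $8
  rs@[6:3]=0x2 ⇒ $2

$8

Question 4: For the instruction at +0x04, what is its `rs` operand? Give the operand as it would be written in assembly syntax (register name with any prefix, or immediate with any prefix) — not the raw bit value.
+0x04: 30 0e ⇒ word 0x0e30 (little)
  top 5b → 0x1 → cmp [RR]
  rd: (w>>7)&0xf=0xc → $12
  rs: (w>>3)&0xf=0x6 → $6

$6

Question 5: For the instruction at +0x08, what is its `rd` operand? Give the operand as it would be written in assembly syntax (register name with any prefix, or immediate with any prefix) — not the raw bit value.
[08] 21 5c → 0x5c21
  opcode bits[15:11]=0xb: andi/RI
  rd: (w>>7)&0xf=0x8 → $8
  imm: (w>>0)&0x7f=0x21 → #33

$8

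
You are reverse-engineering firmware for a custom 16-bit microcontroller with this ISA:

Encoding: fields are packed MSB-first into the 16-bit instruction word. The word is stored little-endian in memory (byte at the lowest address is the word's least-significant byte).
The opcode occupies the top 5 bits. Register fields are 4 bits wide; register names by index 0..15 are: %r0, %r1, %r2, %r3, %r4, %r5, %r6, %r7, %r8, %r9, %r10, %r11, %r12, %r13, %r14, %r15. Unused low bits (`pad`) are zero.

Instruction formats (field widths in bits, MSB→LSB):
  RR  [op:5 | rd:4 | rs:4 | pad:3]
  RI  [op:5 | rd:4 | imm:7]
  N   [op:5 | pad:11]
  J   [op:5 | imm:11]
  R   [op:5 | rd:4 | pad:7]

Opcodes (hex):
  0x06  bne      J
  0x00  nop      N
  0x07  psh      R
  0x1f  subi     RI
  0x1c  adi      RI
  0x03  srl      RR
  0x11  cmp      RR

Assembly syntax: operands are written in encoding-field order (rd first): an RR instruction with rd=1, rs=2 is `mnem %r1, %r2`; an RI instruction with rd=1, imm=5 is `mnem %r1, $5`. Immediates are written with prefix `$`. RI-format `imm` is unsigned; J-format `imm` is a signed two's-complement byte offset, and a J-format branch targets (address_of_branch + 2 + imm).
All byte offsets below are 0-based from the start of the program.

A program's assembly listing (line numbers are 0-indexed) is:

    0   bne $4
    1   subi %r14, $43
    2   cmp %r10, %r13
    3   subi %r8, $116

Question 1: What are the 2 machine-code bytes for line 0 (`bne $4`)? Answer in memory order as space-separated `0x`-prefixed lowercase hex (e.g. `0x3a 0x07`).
0. bne fields op=0x6:5|imm=4:11 → word 3004h → 04 30

0x04 0x30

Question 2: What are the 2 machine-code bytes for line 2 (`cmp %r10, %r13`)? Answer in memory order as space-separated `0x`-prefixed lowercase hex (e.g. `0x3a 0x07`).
2. cmp fields op=0x11:5|rd=10:4|rs=13:4|pad=0:3 → word 8d68h → 68 8d

0x68 0x8d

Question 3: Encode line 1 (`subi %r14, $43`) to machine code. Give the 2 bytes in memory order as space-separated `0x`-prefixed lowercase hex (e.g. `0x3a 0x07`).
0x2b 0xff

1. subi fields op=0x1f:5|rd=14:4|imm=43:7 → word ff2bh → 2b ff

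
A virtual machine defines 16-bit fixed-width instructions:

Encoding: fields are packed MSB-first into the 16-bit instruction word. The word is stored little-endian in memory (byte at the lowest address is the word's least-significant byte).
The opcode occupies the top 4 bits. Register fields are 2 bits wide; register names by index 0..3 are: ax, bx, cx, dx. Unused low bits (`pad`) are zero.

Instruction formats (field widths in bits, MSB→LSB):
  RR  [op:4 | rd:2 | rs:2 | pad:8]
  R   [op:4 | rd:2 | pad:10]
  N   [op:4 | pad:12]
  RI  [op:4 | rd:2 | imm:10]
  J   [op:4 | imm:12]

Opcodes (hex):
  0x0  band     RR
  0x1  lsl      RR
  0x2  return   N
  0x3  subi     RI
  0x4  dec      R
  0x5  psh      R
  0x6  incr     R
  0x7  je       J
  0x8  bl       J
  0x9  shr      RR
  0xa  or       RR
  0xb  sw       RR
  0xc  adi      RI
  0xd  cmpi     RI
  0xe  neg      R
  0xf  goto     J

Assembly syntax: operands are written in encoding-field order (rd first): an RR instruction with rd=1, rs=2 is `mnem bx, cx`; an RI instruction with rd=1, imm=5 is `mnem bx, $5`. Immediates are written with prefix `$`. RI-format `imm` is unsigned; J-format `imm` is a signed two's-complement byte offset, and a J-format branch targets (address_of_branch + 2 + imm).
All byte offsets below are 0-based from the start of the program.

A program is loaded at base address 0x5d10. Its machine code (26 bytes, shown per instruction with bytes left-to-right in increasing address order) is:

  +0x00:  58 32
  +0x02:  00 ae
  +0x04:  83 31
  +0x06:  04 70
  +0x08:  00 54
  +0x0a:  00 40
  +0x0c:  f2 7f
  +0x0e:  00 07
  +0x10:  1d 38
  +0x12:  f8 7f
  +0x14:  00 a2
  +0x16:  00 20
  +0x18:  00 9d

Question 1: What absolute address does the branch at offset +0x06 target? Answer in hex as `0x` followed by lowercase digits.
off 0x06: read 04 70 as little → 0x7004
  opcode bits[15:12]=0x7: je/J
  imm@[11:0]=0x4 ⇒ $4
  target = base 0x5d10 + off 0x06 + 2 + imm 4 = 0x5d1c

0x5d1c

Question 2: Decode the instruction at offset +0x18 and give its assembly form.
shr dx, bx

off 0x18: read 00 9d as little → 0x9d00
  op=0x9d00>>12=0x9 ⇒ shr (RR)
  [11:10] rd=3 = dx
  [9:8] rs=1 = bx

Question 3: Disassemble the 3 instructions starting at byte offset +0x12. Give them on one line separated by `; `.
je $-8; or ax, cx; return

off 0x12: read f8 7f as little → 0x7ff8
  top 4b → 0x7 → je [J]
  imm@[11:0]=0xff8 (s12→-8) ⇒ $-8
off 0x14: read 00 a2 as little → 0xa200
  top 4b → 0xa → or [RR]
  rd@[11:10]=0x0 ⇒ ax
  rs@[9:8]=0x2 ⇒ cx
off 0x16: read 00 20 as little → 0x2000
  top 4b → 0x2 → return [N]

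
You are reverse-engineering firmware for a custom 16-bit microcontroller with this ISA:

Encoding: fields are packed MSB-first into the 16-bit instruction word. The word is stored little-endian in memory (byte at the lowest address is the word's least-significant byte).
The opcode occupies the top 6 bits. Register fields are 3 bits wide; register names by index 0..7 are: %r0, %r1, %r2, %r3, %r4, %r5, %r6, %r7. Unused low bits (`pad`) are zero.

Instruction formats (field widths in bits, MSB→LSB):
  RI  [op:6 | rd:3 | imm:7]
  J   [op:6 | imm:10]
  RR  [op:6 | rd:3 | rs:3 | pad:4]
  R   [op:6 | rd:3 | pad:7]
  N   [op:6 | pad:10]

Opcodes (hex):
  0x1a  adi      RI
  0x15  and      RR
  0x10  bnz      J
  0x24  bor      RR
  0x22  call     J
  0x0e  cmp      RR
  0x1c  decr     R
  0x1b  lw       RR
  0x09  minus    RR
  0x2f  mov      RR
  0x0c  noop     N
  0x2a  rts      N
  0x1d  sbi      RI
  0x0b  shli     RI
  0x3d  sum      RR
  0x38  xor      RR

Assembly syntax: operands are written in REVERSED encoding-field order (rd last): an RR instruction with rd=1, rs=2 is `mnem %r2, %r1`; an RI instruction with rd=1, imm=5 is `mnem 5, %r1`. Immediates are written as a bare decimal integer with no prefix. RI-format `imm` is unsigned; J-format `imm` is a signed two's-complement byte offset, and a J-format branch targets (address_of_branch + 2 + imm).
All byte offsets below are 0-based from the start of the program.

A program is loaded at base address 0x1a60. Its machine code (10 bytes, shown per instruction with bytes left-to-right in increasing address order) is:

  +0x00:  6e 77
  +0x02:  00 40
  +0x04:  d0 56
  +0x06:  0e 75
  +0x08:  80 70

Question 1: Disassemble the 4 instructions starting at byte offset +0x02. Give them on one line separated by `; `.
+0x02: 00 40 ⇒ word 0x4000 (little)
  opcode bits[15:10]=0x10: bnz/J
  imm: (w>>0)&0x3ff=0x0 → 0
+0x04: d0 56 ⇒ word 0x56d0 (little)
  opcode bits[15:10]=0x15: and/RR
  rd: (w>>7)&0x7=0x5 → %r5
  rs: (w>>4)&0x7=0x5 → %r5
+0x06: 0e 75 ⇒ word 0x750e (little)
  opcode bits[15:10]=0x1d: sbi/RI
  rd: (w>>7)&0x7=0x2 → %r2
  imm: (w>>0)&0x7f=0xe → 14
+0x08: 80 70 ⇒ word 0x7080 (little)
  opcode bits[15:10]=0x1c: decr/R
  rd: (w>>7)&0x7=0x1 → %r1

bnz 0; and %r5, %r5; sbi 14, %r2; decr %r1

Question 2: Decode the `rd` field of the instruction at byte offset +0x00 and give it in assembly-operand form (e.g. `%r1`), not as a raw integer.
%r6

off 0x00: read 6e 77 as little → 0x776e
  opcode bits[15:10]=0x1d: sbi/RI
  [9:7] rd=6 = %r6
  [6:0] imm=110 = 110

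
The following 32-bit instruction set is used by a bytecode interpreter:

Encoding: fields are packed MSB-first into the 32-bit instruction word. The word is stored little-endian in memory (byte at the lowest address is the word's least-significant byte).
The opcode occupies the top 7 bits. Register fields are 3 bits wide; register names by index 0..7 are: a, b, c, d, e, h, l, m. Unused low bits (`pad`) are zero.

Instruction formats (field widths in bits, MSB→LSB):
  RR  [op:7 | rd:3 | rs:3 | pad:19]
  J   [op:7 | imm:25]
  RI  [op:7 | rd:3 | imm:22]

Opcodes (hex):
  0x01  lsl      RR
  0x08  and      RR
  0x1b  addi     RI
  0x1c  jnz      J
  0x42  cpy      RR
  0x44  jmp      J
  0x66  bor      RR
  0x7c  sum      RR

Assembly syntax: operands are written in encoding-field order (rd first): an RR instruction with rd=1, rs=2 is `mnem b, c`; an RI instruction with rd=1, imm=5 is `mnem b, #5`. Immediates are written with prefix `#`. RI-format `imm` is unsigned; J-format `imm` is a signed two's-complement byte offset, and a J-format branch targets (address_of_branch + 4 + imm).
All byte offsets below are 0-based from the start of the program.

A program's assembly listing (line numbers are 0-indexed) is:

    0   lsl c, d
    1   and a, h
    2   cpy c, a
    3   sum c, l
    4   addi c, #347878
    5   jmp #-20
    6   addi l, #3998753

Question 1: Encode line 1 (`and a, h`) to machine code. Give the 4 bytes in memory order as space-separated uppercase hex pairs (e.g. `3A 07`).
00 00 28 10

L1: and op=0x8:7|rd=0:3|rs=5:3|pad=0:19 ⇒ 0x10280000 ⇒ little 00 00 28 10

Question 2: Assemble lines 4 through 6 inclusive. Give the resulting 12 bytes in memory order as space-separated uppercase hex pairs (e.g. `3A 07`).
E6 4E 85 36 EC FF FF 89 21 04 BD 37

L4: addi op=0x1b:7|rd=2:3|imm=347878:22 ⇒ 0x36854ee6 ⇒ little e6 4e 85 36
L5: jmp op=0x44:7|imm=-20:25 ⇒ 0x89ffffec ⇒ little ec ff ff 89
L6: addi op=0x1b:7|rd=6:3|imm=3998753:22 ⇒ 0x37bd0421 ⇒ little 21 04 bd 37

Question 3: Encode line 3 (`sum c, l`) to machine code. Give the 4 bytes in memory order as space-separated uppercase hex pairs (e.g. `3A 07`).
L3: sum op=0x7c:7|rd=2:3|rs=6:3|pad=0:19 ⇒ 0xf8b00000 ⇒ little 00 00 b0 f8

00 00 B0 F8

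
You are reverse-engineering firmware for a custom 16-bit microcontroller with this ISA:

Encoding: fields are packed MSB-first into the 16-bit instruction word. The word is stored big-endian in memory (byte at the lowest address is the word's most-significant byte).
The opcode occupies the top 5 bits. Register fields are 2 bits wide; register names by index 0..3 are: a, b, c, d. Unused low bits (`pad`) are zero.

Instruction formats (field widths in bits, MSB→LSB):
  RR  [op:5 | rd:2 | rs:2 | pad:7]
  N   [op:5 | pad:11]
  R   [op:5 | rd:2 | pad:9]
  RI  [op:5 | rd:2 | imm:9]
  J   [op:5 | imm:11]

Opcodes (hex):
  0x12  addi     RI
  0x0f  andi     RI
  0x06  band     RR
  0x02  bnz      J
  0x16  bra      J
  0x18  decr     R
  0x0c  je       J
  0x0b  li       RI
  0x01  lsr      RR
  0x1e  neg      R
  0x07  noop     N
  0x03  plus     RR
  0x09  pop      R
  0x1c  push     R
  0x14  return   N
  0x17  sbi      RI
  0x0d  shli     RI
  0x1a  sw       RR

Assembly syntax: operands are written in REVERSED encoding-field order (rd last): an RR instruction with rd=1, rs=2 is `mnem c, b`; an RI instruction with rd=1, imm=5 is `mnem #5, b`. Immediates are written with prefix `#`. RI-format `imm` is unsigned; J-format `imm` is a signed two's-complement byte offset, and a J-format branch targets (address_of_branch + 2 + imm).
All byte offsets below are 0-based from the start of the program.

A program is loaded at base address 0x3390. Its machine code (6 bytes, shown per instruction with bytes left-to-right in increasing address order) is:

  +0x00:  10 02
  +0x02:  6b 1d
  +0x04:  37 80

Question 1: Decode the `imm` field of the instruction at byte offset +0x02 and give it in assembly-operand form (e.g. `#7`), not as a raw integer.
#285

[02] 6b 1d → 0x6b1d
  op=0x6b1d>>11=0xd ⇒ shli (RI)
  rd: (w>>9)&0x3=0x1 → b
  imm: (w>>0)&0x1ff=0x11d → #285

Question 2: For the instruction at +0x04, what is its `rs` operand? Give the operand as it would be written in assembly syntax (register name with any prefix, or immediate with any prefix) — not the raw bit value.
+0x04: 37 80 ⇒ word 0x3780 (big)
  top 5b → 0x6 → band [RR]
  rd@[10:9]=0x3 ⇒ d
  rs@[8:7]=0x3 ⇒ d

d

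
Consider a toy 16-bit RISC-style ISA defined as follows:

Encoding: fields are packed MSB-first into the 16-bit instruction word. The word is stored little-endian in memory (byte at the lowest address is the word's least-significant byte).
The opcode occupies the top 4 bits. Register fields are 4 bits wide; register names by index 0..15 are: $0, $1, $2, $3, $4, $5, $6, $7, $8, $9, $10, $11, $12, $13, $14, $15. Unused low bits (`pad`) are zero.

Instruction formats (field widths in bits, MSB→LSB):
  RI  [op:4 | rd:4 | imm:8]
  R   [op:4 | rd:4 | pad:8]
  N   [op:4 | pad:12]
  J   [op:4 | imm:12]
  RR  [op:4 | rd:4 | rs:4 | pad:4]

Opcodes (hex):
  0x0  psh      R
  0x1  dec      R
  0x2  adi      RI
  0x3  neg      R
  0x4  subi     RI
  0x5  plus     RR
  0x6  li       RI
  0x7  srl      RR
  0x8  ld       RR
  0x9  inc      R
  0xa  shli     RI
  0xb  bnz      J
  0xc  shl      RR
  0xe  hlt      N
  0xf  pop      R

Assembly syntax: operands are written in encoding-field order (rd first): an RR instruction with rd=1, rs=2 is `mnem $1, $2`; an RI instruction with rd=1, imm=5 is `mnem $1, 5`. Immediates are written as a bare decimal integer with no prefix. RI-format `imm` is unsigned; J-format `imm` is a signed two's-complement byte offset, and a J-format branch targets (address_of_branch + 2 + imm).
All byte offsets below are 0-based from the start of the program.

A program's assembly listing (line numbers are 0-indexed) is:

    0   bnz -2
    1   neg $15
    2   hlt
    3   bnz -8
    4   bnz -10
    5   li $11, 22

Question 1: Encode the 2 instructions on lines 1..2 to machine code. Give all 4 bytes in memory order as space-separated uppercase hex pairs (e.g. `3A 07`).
1. neg fields op=0x3:4|rd=15:4|pad=0:8 → word 3f00h → 00 3f
2. hlt fields op=0xe:4|pad=0:12 → word e000h → 00 e0

00 3F 00 E0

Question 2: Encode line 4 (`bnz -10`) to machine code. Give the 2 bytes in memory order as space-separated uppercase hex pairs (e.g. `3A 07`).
F6 BF

4. bnz fields op=0xb:4|imm=-10:12 → word bff6h → f6 bf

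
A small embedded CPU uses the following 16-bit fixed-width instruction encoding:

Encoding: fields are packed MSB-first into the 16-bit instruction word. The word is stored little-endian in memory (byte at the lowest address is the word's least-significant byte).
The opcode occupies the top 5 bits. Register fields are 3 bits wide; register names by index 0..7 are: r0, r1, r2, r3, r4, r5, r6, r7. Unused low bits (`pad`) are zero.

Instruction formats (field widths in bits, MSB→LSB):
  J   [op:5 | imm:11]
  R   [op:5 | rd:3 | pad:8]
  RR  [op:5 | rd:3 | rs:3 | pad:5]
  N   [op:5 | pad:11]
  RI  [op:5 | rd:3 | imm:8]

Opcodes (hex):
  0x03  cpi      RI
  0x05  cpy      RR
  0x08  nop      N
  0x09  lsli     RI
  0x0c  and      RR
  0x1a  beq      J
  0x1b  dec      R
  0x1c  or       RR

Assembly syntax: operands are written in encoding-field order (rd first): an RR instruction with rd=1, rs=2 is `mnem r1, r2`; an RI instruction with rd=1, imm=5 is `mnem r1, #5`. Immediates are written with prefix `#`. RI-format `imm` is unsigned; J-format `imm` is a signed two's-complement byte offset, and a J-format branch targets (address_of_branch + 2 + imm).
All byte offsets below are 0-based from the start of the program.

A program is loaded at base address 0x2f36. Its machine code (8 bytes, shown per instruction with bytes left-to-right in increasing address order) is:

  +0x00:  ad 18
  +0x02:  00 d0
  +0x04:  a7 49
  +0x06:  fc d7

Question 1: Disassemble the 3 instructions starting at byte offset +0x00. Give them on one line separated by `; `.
cpi r0, #173; beq #0; lsli r1, #167

+0x00: ad 18 ⇒ word 0x18ad (little)
  opcode bits[15:11]=0x3: cpi/RI
  [10:8] rd=0 = r0
  [7:0] imm=173 = #173
+0x02: 00 d0 ⇒ word 0xd000 (little)
  opcode bits[15:11]=0x1a: beq/J
  [10:0] imm=0 = #0
+0x04: a7 49 ⇒ word 0x49a7 (little)
  opcode bits[15:11]=0x9: lsli/RI
  [10:8] rd=1 = r1
  [7:0] imm=167 = #167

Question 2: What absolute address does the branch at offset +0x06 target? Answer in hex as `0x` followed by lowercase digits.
0x2f3a

off 0x06: read fc d7 as little → 0xd7fc
  opcode bits[15:11]=0x1a: beq/J
  imm@[10:0]=0x7fc (s11→-4) ⇒ #-4
  target = base 0x2f36 + off 0x06 + 2 + imm -4 = 0x2f3a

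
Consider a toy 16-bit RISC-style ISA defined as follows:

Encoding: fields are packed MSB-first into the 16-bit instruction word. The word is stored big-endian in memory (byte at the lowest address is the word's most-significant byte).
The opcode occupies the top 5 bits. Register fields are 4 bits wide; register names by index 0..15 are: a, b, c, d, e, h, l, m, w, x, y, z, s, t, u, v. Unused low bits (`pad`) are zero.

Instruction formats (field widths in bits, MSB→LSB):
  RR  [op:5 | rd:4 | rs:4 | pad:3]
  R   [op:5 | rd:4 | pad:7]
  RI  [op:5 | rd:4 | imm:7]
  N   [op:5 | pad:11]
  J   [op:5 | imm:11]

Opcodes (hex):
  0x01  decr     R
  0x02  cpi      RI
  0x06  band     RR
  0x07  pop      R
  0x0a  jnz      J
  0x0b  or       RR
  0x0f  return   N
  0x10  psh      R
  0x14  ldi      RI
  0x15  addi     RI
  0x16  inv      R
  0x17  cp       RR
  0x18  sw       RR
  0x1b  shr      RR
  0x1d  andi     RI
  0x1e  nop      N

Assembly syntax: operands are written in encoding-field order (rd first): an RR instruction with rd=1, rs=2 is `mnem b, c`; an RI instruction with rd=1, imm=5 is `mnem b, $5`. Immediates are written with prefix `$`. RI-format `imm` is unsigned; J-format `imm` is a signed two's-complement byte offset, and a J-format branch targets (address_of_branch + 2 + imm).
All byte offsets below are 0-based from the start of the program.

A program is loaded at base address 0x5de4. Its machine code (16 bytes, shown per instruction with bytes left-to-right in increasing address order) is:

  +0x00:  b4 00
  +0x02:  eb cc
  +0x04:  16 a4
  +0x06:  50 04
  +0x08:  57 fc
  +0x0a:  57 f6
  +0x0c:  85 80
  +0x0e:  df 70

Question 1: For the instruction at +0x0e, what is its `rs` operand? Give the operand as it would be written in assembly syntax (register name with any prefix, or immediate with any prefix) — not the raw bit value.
u

+0x0e: df 70 ⇒ word 0xdf70 (big)
  op=0xdf70>>11=0x1b ⇒ shr (RR)
  rd@[10:7]=0xe ⇒ u
  rs@[6:3]=0xe ⇒ u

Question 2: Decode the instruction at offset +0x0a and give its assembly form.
+0x0a: 57 f6 ⇒ word 0x57f6 (big)
  opcode bits[15:11]=0xa: jnz/J
  [10:0] imm=2038 (s11→-10) = $-10

jnz $-10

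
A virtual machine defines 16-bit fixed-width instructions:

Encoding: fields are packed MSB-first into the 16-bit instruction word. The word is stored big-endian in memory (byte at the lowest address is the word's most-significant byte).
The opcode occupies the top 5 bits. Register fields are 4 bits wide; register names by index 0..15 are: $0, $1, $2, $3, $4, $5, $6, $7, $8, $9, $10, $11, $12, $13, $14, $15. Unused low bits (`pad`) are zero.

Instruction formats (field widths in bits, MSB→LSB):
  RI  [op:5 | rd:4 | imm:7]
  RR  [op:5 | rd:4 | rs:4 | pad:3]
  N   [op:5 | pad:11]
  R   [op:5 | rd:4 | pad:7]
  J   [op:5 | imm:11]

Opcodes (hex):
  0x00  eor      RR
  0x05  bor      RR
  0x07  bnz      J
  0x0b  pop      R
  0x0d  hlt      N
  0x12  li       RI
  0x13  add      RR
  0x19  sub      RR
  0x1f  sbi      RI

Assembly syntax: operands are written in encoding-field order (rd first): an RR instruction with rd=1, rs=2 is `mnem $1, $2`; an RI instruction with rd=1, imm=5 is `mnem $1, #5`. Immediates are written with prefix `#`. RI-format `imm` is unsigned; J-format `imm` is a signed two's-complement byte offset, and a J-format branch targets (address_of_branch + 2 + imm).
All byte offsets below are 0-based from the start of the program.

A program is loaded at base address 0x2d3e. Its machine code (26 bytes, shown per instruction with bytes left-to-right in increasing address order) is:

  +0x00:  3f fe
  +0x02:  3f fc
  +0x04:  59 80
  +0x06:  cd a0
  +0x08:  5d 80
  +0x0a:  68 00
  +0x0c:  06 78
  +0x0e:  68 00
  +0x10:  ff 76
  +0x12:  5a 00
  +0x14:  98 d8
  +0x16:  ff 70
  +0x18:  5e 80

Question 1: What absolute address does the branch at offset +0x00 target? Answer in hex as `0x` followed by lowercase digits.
0x2d3e

+0x00: 3f fe ⇒ word 0x3ffe (big)
  opcode bits[15:11]=0x7: bnz/J
  [10:0] imm=2046 (s11→-2) = #-2
  target = base 0x2d3e + off 0x00 + 2 + imm -2 = 0x2d3e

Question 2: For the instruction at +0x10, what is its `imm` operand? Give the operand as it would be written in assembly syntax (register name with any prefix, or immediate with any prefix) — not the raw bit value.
off 0x10: read ff 76 as big → 0xff76
  op=0xff76>>11=0x1f ⇒ sbi (RI)
  [10:7] rd=14 = $14
  [6:0] imm=118 = #118

#118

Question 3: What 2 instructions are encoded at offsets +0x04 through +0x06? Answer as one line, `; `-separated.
@+04  big-endian(59 80) = 0x5980
  op=0x5980>>11=0xb ⇒ pop (R)
  rd@[10:7]=0x3 ⇒ $3
@+06  big-endian(cd a0) = 0xcda0
  op=0xcda0>>11=0x19 ⇒ sub (RR)
  rd@[10:7]=0xb ⇒ $11
  rs@[6:3]=0x4 ⇒ $4

pop $3; sub $11, $4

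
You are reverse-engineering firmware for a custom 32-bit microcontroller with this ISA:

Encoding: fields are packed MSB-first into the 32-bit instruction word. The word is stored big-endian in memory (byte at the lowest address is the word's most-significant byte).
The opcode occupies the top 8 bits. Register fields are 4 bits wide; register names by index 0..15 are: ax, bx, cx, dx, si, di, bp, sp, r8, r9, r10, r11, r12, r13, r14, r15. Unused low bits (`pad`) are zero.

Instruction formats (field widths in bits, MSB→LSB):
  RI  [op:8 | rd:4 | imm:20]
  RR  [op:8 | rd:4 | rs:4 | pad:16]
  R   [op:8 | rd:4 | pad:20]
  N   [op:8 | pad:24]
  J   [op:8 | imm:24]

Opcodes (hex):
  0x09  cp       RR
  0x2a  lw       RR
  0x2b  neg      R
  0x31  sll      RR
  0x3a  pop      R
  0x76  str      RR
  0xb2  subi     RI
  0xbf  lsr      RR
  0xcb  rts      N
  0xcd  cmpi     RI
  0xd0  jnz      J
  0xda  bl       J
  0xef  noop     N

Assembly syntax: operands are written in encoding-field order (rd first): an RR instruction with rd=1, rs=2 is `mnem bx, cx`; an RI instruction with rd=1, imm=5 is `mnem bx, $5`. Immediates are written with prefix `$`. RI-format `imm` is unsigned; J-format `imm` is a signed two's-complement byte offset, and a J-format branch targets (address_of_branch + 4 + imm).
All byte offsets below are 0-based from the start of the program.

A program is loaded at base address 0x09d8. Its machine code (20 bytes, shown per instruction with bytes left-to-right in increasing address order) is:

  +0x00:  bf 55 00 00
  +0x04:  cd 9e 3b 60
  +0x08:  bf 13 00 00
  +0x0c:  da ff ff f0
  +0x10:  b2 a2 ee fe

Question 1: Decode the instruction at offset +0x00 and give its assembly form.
@+00  big-endian(bf 55 00 00) = 0xbf550000
  op=0xbf550000>>24=0xbf ⇒ lsr (RR)
  [23:20] rd=5 = di
  [19:16] rs=5 = di

lsr di, di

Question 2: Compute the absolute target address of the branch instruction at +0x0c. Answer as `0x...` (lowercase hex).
0x09d8

[0c] da ff ff f0 → 0xdafffff0
  opcode bits[31:24]=0xda: bl/J
  imm: (w>>0)&0xffffff=0xfffff0 (s24→-16) → $-16
  target = base 0x09d8 + off 0x0c + 4 + imm -16 = 0x09d8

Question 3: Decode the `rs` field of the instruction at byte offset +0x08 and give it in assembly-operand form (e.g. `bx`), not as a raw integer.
dx

+0x08: bf 13 00 00 ⇒ word 0xbf130000 (big)
  op=0xbf130000>>24=0xbf ⇒ lsr (RR)
  rd: (w>>20)&0xf=0x1 → bx
  rs: (w>>16)&0xf=0x3 → dx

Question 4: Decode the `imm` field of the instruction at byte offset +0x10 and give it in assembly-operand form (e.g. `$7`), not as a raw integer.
[10] b2 a2 ee fe → 0xb2a2eefe
  op=0xb2a2eefe>>24=0xb2 ⇒ subi (RI)
  rd: (w>>20)&0xf=0xa → r10
  imm: (w>>0)&0xfffff=0x2eefe → $192254

$192254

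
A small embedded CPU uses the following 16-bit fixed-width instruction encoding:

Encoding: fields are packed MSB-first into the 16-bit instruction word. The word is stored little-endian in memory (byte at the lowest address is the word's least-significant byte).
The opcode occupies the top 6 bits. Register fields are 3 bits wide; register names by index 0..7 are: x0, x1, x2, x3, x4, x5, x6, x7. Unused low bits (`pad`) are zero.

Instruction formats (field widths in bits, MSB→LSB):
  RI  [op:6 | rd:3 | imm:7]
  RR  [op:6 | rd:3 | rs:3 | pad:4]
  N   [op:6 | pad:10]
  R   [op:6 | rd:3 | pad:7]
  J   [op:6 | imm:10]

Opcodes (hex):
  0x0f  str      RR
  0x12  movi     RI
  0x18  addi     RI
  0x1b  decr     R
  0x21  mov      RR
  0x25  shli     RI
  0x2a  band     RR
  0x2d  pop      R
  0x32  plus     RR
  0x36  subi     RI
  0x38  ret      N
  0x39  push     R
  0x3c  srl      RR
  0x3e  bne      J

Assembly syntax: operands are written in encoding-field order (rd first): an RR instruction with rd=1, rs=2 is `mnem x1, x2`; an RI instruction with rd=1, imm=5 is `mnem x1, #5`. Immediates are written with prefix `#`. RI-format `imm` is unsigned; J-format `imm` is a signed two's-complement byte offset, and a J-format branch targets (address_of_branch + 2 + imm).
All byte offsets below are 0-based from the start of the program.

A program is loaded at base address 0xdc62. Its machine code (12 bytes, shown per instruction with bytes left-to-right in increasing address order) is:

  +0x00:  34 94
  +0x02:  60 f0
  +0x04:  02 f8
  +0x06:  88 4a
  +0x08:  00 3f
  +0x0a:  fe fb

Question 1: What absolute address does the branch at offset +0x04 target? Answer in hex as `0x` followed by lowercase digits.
off 0x04: read 02 f8 as little → 0xf802
  top 6b → 0x3e → bne [J]
  [9:0] imm=2 = #2
  target = base 0xdc62 + off 0x04 + 2 + imm 2 = 0xdc6a

0xdc6a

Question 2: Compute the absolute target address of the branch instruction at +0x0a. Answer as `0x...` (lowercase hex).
off 0x0a: read fe fb as little → 0xfbfe
  opcode bits[15:10]=0x3e: bne/J
  imm: (w>>0)&0x3ff=0x3fe (s10→-2) → #-2
  target = base 0xdc62 + off 0x0a + 2 + imm -2 = 0xdc6c

0xdc6c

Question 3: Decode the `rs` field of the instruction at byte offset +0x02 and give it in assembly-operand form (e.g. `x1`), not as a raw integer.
x6

[02] 60 f0 → 0xf060
  top 6b → 0x3c → srl [RR]
  rd@[9:7]=0x0 ⇒ x0
  rs@[6:4]=0x6 ⇒ x6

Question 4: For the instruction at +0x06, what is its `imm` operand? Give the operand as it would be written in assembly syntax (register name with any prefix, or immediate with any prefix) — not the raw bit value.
#8

off 0x06: read 88 4a as little → 0x4a88
  opcode bits[15:10]=0x12: movi/RI
  [9:7] rd=5 = x5
  [6:0] imm=8 = #8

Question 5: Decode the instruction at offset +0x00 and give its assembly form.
off 0x00: read 34 94 as little → 0x9434
  top 6b → 0x25 → shli [RI]
  rd: (w>>7)&0x7=0x0 → x0
  imm: (w>>0)&0x7f=0x34 → #52

shli x0, #52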